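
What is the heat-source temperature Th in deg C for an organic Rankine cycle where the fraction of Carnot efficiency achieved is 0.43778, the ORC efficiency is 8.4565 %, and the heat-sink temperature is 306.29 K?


Th = Tc / (1 - (eta_orc/100)/f)
Th = 306.29 / (1 - (8.4565/100)/0.43778)
Th = 379.6204 K
Convert to deg C: 379.6204 - 273.15 = 106.47 deg C
Th = 106.47 deg C


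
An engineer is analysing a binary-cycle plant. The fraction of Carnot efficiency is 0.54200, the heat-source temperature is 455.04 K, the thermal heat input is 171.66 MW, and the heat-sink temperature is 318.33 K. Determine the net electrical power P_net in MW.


Step 1: eta = (1 - Tc/Th)*f = (1 - 318.33/455.04)*0.542 = 0.1628358
Step 2: P_net = eta * Q_in = 0.1628358 * 171.66 = 27.952 MW
P_net = 27.952 MW


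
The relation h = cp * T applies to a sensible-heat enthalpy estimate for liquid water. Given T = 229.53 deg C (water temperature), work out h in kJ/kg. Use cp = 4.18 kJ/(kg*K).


h = cp * T
h = 4.18 * 229.53
h = 959.44 kJ/kg


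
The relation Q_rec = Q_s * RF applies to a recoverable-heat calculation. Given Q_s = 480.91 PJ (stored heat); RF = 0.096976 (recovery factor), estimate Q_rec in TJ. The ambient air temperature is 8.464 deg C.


Q_rec = Q_s * RF
Q_rec = 480.91 * 0.096976
Q_rec = 46.63673 PJ
Convert: 46.63673 PJ * 1000.0 = 46637 TJ
Q_rec = 46637 TJ


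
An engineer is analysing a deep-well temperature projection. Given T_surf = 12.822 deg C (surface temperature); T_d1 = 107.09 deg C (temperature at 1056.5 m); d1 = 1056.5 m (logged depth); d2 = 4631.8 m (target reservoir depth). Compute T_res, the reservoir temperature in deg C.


Step 1: grad = (T_d1 - T_surf)/d1 * 1000 = (107.09 - 12.822)/1056.5 * 1000 = 89.22669 deg C/km
Step 2: T_res = T_surf + grad*d2/1000 = 12.822 + 89.22669*4631.8/1000 = 426.10 deg C
T_res = 426.10 deg C


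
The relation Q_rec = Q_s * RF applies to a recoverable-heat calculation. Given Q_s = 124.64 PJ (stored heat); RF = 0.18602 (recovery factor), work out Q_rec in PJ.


Q_rec = Q_s * RF
Q_rec = 124.64 * 0.18602
Q_rec = 23.186 PJ


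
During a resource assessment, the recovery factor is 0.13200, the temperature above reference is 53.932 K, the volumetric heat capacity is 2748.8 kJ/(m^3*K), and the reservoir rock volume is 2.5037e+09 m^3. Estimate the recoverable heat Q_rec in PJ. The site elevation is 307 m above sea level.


Step 1: Q_s = Vr*rhoc*dT/1e12 = 2.5037e+09*2748.8*53.932/1e12 = 371.1692 PJ
Step 2: Q_rec = Q_s * RF = 371.1692 * 0.132 = 48.994 PJ
Q_rec = 48.994 PJ


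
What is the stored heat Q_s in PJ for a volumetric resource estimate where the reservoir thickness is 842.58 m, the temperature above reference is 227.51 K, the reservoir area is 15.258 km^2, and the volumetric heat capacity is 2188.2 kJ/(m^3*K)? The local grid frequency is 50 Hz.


Step 1: Vr = A*1e6*hr = 15.258*1e6*842.58 = 1.285609e+10 m^3
Step 2: Q_s = Vr*rhoc*dT/1e12 = 1.285609e+10*2188.2*227.51/1e12 = 6400.2 PJ
Q_s = 6400.2 PJ


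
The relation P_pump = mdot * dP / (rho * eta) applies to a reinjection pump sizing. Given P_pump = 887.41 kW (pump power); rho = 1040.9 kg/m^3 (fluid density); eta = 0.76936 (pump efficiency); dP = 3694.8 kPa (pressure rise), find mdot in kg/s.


mdot = P_pump * rho * eta / dP
mdot = 887.41 * 1040.9 * 0.76936 / 3694.8
mdot = 192.34 kg/s


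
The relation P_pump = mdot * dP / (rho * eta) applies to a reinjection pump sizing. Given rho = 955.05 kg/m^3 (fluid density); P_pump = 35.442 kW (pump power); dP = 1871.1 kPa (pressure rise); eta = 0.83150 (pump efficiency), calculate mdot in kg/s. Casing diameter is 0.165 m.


mdot = P_pump * rho * eta / dP
mdot = 35.442 * 955.05 * 0.83150 / 1871.1
mdot = 15.042 kg/s


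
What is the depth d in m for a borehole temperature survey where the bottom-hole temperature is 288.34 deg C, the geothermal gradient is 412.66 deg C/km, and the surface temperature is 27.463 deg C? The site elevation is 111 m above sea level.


d = (T_d - T_surf) / grad * 1000
d = (288.34 - 27.463) / 412.66 * 1000
d = 632.18 m


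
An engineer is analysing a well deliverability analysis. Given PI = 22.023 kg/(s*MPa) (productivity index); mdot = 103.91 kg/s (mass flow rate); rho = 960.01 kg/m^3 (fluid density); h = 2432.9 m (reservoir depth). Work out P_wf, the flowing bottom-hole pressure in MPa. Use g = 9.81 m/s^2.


Step 1: P_i = rho*g*h/1e6 = 960.01*9.81*2432.9/1e6 = 22.91232 MPa
Step 2: P_wf = P_i - mdot/PI = 22.91232 - 103.91/22.023 = 18.194 MPa
P_wf = 18.194 MPa


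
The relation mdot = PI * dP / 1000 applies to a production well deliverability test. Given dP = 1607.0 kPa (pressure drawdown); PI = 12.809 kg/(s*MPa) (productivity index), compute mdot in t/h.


mdot = PI * dP / 1000
mdot = 12.809 * 1607.0 / 1000
mdot = 20.58406 kg/s
Convert: 20.58406 kg/s * 3.6 = 74.103 t/h
mdot = 74.103 t/h


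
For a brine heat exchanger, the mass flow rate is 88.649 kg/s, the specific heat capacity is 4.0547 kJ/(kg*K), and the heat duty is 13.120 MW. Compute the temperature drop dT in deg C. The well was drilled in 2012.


dT = Q * 1000 / (mdot * cp)
dT = 13.120 * 1000 / (88.649 * 4.0547)
dT = 36.50071 K
Convert (temperature difference, 1 K = 1 deg C): 36.50071 K = 36.50071 deg C
dT = 36.501 deg C


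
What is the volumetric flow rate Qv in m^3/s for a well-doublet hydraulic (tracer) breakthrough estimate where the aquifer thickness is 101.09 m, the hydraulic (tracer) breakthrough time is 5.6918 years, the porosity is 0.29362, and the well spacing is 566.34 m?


Qv = pi*hr*phi*L^2 / (3*t_bt*365.25*86400)
Qv = pi*101.09*0.29362*566.34^2 / (3*5.6918*365.25*86400)
Qv = 0.055504 m^3/s


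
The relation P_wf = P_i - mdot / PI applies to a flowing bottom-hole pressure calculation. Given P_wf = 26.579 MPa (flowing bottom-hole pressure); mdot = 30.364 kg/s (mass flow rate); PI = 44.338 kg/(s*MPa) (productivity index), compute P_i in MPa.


P_i = P_wf + mdot / PI
P_i = 26.579 + 30.364 / 44.338
P_i = 27.264 MPa


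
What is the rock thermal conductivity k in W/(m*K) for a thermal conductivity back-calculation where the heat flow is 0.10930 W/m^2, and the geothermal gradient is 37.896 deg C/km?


k = q / (grad / 1000)
k = 0.10930 / (37.896 / 1000)
k = 2.8842 W/(m*K)


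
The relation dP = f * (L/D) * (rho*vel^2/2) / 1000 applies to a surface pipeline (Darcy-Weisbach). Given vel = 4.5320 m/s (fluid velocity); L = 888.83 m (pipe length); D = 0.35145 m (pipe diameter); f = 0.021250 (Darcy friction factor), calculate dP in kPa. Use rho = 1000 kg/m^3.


dP = f * (L/D) * (rho*vel^2/2) / 1000
dP = 0.021250 * (888.83/0.35145) * (1000*4.5320^2/2) / 1000
dP = 551.90 kPa


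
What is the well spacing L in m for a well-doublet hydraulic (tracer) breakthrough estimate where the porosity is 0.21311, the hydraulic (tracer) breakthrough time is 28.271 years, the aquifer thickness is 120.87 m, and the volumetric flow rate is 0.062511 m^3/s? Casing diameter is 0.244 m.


L = sqrt(t_bt*365.25*86400*3*Qv / (pi*hr*phi))
L = sqrt(28.271*365.25*86400*3*0.062511 / (pi*120.87*0.21311))
L = 1437.9 m


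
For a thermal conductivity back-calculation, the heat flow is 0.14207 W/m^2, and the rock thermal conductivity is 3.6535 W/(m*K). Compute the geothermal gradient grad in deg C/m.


grad = q / k * 1000
grad = 0.14207 / 3.6535 * 1000
grad = 38.88600 deg C/km
Convert: 38.88600 deg C/km * 0.001 = 0.038886 deg C/m
grad = 0.038886 deg C/m


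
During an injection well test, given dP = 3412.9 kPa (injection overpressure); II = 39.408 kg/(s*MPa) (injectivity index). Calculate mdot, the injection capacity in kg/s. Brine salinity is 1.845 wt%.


mdot = II * dP / 1000
mdot = 39.408 * 3412.9 / 1000
mdot = 134.50 kg/s


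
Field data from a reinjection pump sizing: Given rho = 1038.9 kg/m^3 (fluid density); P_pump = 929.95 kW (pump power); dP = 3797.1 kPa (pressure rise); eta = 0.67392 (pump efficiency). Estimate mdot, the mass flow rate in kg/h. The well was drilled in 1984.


mdot = P_pump * rho * eta / dP
mdot = 929.95 * 1038.9 * 0.67392 / 3797.1
mdot = 171.4706 kg/s
Convert: 171.4706 kg/s * 3600.0 = 6.1729e+05 kg/h
mdot = 6.1729e+05 kg/h


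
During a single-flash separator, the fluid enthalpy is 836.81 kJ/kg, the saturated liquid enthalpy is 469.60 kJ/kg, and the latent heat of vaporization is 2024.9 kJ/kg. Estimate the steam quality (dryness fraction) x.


x = (h - hf) / hfg
x = (836.81 - 469.60) / 2024.9
x = 0.18135


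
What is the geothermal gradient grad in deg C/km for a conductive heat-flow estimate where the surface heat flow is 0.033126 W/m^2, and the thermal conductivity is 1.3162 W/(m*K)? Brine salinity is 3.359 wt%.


grad = q * 1000 / k
grad = 0.033126 * 1000 / 1.3162
grad = 25.168 deg C/km


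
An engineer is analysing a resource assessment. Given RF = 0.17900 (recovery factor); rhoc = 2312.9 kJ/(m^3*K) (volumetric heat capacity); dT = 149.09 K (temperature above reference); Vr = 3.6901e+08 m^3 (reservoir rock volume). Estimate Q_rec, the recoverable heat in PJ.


Step 1: Q_s = Vr*rhoc*dT/1e12 = 3.6901e+08*2312.9*149.09/1e12 = 127.2458 PJ
Step 2: Q_rec = Q_s * RF = 127.2458 * 0.179 = 22.777 PJ
Q_rec = 22.777 PJ


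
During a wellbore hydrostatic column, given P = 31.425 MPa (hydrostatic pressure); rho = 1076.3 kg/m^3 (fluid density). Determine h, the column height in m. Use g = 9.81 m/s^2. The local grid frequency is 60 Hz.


h = P * 1e6 / (g * rho)
h = 31.425 * 1e6 / (9.81 * 1076.3)
h = 2976.3 m


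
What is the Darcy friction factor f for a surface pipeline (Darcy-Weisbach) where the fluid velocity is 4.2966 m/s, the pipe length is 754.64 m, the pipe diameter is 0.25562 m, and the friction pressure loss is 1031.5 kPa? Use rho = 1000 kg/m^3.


f = dP*1000 / ((L/D)*(rho*vel^2/2))
f = 1031.5*1000 / ((754.64/0.25562)*(1000*4.2966^2/2))
f = 0.037853


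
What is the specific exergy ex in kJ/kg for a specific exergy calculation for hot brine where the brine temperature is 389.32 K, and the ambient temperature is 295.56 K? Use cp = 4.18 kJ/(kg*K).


ex = cp * ((T_b - T_0) - T_0 * ln(T_b/T_0))
ex = 4.18 * ((389.32 - 295.56) - 295.56 * ln(389.32/295.56))
ex = 51.516 kJ/kg


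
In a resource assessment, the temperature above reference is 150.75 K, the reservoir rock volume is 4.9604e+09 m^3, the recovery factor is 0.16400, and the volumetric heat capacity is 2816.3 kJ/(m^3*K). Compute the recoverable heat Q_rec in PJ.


Step 1: Q_s = Vr*rhoc*dT/1e12 = 4.9604e+09*2816.3*150.75/1e12 = 2105.974 PJ
Step 2: Q_rec = Q_s * RF = 2105.974 * 0.164 = 345.38 PJ
Q_rec = 345.38 PJ


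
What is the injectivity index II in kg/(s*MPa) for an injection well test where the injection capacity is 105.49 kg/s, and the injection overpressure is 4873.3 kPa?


II = mdot * 1000 / dP
II = 105.49 * 1000 / 4873.3
II = 21.647 kg/(s*MPa)


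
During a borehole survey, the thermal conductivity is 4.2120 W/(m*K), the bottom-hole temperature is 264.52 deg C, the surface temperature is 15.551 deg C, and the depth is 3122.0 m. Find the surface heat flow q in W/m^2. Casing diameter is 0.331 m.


Step 1: grad = (T_d - T_surf)/d * 1000 = (264.52 - 15.551)/3122.0 * 1000 = 79.74664 deg C/km
Step 2: q = k * grad / 1000 = 4.212 * 79.74664 / 1000 = 0.33589 W/m^2
q = 0.33589 W/m^2


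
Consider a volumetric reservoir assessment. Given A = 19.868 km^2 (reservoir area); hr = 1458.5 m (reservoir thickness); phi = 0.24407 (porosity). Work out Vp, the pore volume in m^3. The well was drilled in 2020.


Vp = A * 1e6 * hr * phi
Vp = 19.868 * 1e6 * 1458.5 * 0.24407
Vp = 7.0725e+09 m^3


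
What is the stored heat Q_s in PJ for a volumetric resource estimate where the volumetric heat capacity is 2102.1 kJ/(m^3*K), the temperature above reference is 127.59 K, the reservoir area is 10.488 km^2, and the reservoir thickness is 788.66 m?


Step 1: Vr = A*1e6*hr = 10.488*1e6*788.66 = 8.271466e+09 m^3
Step 2: Q_s = Vr*rhoc*dT/1e12 = 8.271466e+09*2102.1*127.59/1e12 = 2218.5 PJ
Q_s = 2218.5 PJ


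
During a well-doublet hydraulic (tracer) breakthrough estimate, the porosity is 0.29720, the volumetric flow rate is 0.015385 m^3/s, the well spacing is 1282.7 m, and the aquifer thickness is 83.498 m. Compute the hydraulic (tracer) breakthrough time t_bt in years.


t_bt = pi * hr * phi * L^2 / (3 * Qv) / (365.25*86400)
t_bt = pi * 83.498 * 0.29720 * 1282.7^2 / (3 * 0.015385) / (365.25*86400)
t_bt = 88.065 years


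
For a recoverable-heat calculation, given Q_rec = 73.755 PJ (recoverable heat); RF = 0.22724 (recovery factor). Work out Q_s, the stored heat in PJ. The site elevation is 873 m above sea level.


Q_s = Q_rec / RF
Q_s = 73.755 / 0.22724
Q_s = 324.57 PJ


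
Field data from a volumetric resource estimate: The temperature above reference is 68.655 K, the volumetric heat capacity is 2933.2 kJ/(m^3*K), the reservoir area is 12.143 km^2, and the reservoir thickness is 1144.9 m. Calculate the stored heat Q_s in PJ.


Step 1: Vr = A*1e6*hr = 12.143*1e6*1144.9 = 1.390252e+10 m^3
Step 2: Q_s = Vr*rhoc*dT/1e12 = 1.390252e+10*2933.2*68.655/1e12 = 2799.7 PJ
Q_s = 2799.7 PJ


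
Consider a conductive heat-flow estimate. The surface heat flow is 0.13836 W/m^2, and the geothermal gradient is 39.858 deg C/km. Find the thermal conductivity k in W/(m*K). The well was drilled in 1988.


k = q * 1000 / grad
k = 0.13836 * 1000 / 39.858
k = 3.4713 W/(m*K)


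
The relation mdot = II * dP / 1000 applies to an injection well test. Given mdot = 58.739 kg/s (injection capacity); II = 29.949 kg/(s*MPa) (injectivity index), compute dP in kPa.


dP = mdot * 1000 / II
dP = 58.739 * 1000 / 29.949
dP = 1961.3 kPa


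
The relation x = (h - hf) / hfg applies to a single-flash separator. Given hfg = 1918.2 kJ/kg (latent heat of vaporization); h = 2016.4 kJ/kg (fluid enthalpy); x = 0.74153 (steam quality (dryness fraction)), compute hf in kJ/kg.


hf = h - x * hfg
hf = 2016.4 - 0.74153 * 1918.2
hf = 594.00 kJ/kg


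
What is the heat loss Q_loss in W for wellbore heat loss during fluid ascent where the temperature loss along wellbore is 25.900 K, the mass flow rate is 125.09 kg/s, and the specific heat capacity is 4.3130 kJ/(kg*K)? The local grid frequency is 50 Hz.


Q_loss = mdot * cp * dT
Q_loss = 125.09 * 4.3130 * 25.900
Q_loss = 13973.39 kW
Convert: 13973.39 kW * 1000.0 = 1.3973e+07 W
Q_loss = 1.3973e+07 W


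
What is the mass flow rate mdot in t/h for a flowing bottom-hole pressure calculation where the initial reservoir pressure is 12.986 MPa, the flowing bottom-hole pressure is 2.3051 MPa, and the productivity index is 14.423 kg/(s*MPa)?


mdot = (P_i - P_wf) * PI
mdot = (12.986 - 2.3051) * 14.423
mdot = 154.0506 kg/s
Convert: 154.0506 kg/s * 3.6 = 554.58 t/h
mdot = 554.58 t/h


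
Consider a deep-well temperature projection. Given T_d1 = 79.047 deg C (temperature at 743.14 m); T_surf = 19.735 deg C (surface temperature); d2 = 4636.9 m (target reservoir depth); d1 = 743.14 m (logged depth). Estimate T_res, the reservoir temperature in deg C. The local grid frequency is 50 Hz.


Step 1: grad = (T_d1 - T_surf)/d1 * 1000 = (79.047 - 19.735)/743.14 * 1000 = 79.81269 deg C/km
Step 2: T_res = T_surf + grad*d2/1000 = 19.735 + 79.81269*4636.9/1000 = 389.82 deg C
T_res = 389.82 deg C


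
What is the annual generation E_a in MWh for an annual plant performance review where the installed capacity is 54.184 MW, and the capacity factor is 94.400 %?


E_a = CF / 100 * cap * 8760
E_a = 94.400 / 100 * 54.184 * 8760
E_a = 4.4807e+05 MWh


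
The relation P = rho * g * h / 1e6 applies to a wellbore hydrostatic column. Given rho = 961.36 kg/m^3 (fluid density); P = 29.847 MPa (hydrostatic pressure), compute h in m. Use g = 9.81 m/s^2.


h = P * 1e6 / (g * rho)
h = 29.847 * 1e6 / (9.81 * 961.36)
h = 3164.8 m


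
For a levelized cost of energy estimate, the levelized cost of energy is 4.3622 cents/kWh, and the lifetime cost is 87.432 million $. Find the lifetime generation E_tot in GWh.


E_tot = C_tot / LCOE * 100
E_tot = 87.432 / 4.3622 * 100
E_tot = 2004.3 GWh


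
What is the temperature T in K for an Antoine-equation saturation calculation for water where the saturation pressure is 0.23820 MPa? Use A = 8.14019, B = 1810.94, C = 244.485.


T = B / (A - log10(P_sat * 760 / 0.101325)) - C
T = 1810.94 / (8.14019 - log10(0.23820 * 760 / 0.101325)) - 244.485
T = 125.9904 deg C
Convert to K: 125.9904 + 273.15 = 399.14 K
T = 399.14 K


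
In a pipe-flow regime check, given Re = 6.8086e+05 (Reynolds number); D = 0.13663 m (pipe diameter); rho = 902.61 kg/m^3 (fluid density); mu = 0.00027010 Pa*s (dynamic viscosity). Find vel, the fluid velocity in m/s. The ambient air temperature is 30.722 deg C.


vel = Re * mu / (rho * D)
vel = 6.8086e+05 * 0.00027010 / (902.61 * 0.13663)
vel = 1.4912 m/s


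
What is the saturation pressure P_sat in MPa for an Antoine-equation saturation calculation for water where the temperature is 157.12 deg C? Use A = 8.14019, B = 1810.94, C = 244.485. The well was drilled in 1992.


P_sat = 10^(A - B/(C + T)) / 760 * 0.101325
P_sat = 10^(8.14019 - 1810.94/(244.485 + 157.12)) / 760 * 0.101325
P_sat = 0.56995 MPa


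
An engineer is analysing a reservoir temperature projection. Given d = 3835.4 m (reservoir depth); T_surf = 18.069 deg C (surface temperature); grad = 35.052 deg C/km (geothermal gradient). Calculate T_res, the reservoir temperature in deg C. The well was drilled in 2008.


T_res = T_surf + grad * d / 1000
T_res = 18.069 + 35.052 * 3835.4 / 1000
T_res = 152.51 deg C


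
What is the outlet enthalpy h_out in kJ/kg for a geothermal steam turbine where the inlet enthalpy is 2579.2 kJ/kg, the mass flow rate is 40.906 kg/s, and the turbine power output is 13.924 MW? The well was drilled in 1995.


h_out = h_in - P * 1000 / mdot
h_out = 2579.2 - 13.924 * 1000 / 40.906
h_out = 2238.8 kJ/kg


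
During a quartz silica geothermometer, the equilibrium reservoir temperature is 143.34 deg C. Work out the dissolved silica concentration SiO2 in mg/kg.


SiO2 = 10^(5.19 - 1309/(T_eq + 273.15))
SiO2 = 10^(5.19 - 1309/(143.34 + 273.15))
SiO2 = 111.45 mg/kg


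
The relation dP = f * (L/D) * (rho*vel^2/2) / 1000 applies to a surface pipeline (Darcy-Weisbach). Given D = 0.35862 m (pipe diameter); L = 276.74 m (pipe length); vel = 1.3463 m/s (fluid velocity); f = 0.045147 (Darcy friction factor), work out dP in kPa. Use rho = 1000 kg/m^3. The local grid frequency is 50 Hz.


dP = f * (L/D) * (rho*vel^2/2) / 1000
dP = 0.045147 * (276.74/0.35862) * (1000*1.3463^2/2) / 1000
dP = 31.573 kPa


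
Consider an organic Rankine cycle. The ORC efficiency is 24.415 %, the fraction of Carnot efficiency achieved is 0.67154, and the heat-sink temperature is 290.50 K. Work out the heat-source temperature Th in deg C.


Th = Tc / (1 - (eta_orc/100)/f)
Th = 290.50 / (1 - (24.415/100)/0.67154)
Th = 456.4505 K
Convert to deg C: 456.4505 - 273.15 = 183.30 deg C
Th = 183.30 deg C


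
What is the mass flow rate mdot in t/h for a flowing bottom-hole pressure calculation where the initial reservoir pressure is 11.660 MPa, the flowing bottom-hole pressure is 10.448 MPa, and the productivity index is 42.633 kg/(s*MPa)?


mdot = (P_i - P_wf) * PI
mdot = (11.660 - 10.448) * 42.633
mdot = 51.67120 kg/s
Convert: 51.67120 kg/s * 3.6 = 186.02 t/h
mdot = 186.02 t/h


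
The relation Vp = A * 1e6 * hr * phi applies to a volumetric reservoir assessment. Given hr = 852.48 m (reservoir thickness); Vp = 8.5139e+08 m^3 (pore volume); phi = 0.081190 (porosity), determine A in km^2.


A = Vp / (1e6 * hr * phi)
A = 8.5139e+08 / (1e6 * 852.48 * 0.081190)
A = 12.301 km^2


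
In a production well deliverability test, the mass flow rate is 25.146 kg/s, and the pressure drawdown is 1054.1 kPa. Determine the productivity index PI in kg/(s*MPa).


PI = mdot * 1000 / dP
PI = 25.146 * 1000 / 1054.1
PI = 23.855 kg/(s*MPa)


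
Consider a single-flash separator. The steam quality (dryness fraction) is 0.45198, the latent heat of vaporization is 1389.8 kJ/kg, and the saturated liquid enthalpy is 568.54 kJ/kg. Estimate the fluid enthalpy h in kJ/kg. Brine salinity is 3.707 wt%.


h = hf + x * hfg
h = 568.54 + 0.45198 * 1389.8
h = 1196.7 kJ/kg


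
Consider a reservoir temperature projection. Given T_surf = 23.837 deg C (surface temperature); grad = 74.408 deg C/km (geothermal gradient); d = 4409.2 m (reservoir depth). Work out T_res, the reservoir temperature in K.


T_res = T_surf + grad * d / 1000
T_res = 23.837 + 74.408 * 4409.2 / 1000
T_res = 351.9168 deg C
Convert to K: 351.9168 + 273.15 = 625.07 K
T_res = 625.07 K


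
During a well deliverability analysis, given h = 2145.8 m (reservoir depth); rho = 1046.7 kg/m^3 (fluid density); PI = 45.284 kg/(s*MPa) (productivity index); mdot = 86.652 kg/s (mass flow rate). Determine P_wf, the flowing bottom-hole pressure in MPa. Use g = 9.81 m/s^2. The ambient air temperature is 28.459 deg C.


Step 1: P_i = rho*g*h/1e6 = 1046.7*9.81*2145.8/1e6 = 22.03335 MPa
Step 2: P_wf = P_i - mdot/PI = 22.03335 - 86.652/45.284 = 20.120 MPa
P_wf = 20.120 MPa


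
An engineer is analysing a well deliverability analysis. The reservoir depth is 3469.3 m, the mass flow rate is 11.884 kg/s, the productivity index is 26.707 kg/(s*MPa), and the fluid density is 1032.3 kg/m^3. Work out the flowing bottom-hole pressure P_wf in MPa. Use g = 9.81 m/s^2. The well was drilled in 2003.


Step 1: P_i = rho*g*h/1e6 = 1032.3*9.81*3469.3/1e6 = 35.13313 MPa
Step 2: P_wf = P_i - mdot/PI = 35.13313 - 11.884/26.707 = 34.688 MPa
P_wf = 34.688 MPa


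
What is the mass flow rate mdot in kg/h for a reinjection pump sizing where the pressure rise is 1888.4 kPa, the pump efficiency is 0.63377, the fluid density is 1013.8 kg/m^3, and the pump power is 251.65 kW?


mdot = P_pump * rho * eta / dP
mdot = 251.65 * 1013.8 * 0.63377 / 1888.4
mdot = 85.62230 kg/s
Convert: 85.62230 kg/s * 3600.0 = 3.0824e+05 kg/h
mdot = 3.0824e+05 kg/h


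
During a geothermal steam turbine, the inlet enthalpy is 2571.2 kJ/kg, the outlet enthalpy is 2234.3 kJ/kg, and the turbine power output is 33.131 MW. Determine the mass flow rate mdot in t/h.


mdot = P * 1000 / (h_in - h_out)
mdot = 33.131 * 1000 / (2571.2 - 2234.3)
mdot = 98.34075 kg/s
Convert: 98.34075 kg/s * 3.6 = 354.03 t/h
mdot = 354.03 t/h


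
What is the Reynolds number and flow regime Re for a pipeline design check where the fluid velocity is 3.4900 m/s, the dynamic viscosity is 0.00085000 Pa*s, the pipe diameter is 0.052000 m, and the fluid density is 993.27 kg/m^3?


Step 1: Re = rho*vel*D/mu = 993.27*3.49*0.052/0.00085 = 2.1207e+05
Step 2: Re = 2.1207e+05 > 4000, so flow is turbulent.
Re = 2.1207e+05 (turbulent)


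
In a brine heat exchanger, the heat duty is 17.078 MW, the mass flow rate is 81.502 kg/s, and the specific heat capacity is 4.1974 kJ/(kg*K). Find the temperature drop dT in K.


dT = Q * 1000 / (mdot * cp)
dT = 17.078 * 1000 / (81.502 * 4.1974)
dT = 49.922 K


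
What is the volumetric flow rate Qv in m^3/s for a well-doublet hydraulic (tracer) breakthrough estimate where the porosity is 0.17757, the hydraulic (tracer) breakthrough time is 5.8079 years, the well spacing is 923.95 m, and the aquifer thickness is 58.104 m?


Qv = pi*hr*phi*L^2 / (3*t_bt*365.25*86400)
Qv = pi*58.104*0.17757*923.95^2 / (3*5.8079*365.25*86400)
Qv = 0.050324 m^3/s


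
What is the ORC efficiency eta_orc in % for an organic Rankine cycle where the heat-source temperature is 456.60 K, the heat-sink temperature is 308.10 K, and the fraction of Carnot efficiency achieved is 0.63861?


eta_orc = (1 - Tc/Th) * f * 100
eta_orc = (1 - 308.10/456.60) * 0.63861 * 100
eta_orc = 20.770 %


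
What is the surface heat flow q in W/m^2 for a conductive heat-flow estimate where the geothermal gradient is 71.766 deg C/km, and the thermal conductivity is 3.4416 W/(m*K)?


q = k * grad / 1000
q = 3.4416 * 71.766 / 1000
q = 0.24699 W/m^2


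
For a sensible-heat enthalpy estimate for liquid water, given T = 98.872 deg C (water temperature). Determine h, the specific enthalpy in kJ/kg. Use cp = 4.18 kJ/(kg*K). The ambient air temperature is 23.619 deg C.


h = cp * T
h = 4.18 * 98.872
h = 413.28 kJ/kg


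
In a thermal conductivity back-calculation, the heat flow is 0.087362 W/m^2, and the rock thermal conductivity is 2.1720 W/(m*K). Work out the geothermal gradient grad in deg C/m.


grad = q / k * 1000
grad = 0.087362 / 2.1720 * 1000
grad = 40.22192 deg C/km
Convert: 40.22192 deg C/km * 0.001 = 0.040222 deg C/m
grad = 0.040222 deg C/m


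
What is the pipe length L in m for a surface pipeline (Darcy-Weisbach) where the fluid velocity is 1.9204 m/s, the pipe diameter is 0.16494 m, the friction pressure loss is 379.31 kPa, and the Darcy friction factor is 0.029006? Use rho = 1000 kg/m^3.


L = dP*1000*D / (f*rho*vel^2/2)
L = 379.31*1000*0.16494 / (0.029006*1000*1.9204^2/2)
L = 1169.7 m


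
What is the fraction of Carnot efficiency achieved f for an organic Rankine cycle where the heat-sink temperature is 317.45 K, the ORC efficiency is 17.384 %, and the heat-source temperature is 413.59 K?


f = (eta_orc/100) / (1 - Tc/Th)
f = (17.384/100) / (1 - 317.45/413.59)
f = 0.74785


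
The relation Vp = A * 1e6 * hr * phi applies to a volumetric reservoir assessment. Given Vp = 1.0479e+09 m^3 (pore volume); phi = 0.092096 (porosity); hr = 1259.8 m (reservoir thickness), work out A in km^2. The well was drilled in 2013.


A = Vp / (1e6 * hr * phi)
A = 1.0479e+09 / (1e6 * 1259.8 * 0.092096)
A = 9.0319 km^2


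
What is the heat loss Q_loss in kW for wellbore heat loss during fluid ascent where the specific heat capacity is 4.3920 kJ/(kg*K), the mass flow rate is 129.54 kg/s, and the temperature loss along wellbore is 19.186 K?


Q_loss = mdot * cp * dT
Q_loss = 129.54 * 4.3920 * 19.186
Q_loss = 10916 kW


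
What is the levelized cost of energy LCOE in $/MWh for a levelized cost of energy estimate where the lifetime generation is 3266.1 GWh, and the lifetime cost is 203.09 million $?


LCOE = C_tot / E_tot * 100
LCOE = 203.09 / 3266.1 * 100
LCOE = 6.218119 cents/kWh
Convert: 6.218119 cents/kWh * 10.0 = 62.181 $/MWh
LCOE = 62.181 $/MWh


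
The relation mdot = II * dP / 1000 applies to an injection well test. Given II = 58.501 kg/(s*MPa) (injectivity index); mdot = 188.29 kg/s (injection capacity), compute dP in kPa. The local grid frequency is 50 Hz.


dP = mdot * 1000 / II
dP = 188.29 * 1000 / 58.501
dP = 3218.6 kPa


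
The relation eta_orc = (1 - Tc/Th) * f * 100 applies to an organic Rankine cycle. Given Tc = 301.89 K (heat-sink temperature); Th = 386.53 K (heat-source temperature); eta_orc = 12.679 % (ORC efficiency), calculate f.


f = (eta_orc/100) / (1 - Tc/Th)
f = (12.679/100) / (1 - 301.89/386.53)
f = 0.57902


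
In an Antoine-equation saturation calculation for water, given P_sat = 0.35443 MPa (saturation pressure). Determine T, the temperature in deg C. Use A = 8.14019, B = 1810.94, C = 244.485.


T = B / (A - log10(P_sat * 760 / 0.101325)) - C
T = 1810.94 / (8.14019 - log10(0.35443 * 760 / 0.101325)) - 244.485
T = 139.55 deg C


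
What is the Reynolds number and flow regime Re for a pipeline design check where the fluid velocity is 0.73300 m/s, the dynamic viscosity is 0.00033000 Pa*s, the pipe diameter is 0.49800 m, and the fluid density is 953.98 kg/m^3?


Step 1: Re = rho*vel*D/mu = 953.98*0.733*0.498/0.00033 = 1.0553e+06
Step 2: Re = 1.0553e+06 > 4000, so flow is turbulent.
Re = 1.0553e+06 (turbulent)


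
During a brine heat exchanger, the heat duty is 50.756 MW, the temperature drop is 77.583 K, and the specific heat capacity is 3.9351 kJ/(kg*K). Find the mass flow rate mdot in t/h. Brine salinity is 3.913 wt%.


mdot = Q * 1000 / (cp * dT)
mdot = 50.756 * 1000 / (3.9351 * 77.583)
mdot = 166.2513 kg/s
Convert: 166.2513 kg/s * 3.6 = 598.50 t/h
mdot = 598.50 t/h


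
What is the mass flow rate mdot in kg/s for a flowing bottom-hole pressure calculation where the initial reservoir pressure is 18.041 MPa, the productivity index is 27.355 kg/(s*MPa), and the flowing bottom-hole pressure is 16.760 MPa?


mdot = (P_i - P_wf) * PI
mdot = (18.041 - 16.760) * 27.355
mdot = 35.042 kg/s


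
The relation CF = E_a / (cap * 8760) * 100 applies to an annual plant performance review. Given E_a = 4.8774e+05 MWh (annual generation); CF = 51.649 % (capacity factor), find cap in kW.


cap = E_a / (CF/100 * 8760)
cap = 4.8774e+05 / (51.649/100 * 8760)
cap = 107.8009 MW
Convert: 107.8009 MW * 1000.0 = 1.0780e+05 kW
cap = 1.0780e+05 kW


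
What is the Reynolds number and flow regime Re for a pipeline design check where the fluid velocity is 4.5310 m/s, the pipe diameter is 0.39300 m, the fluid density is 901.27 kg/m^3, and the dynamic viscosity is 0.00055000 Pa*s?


Step 1: Re = rho*vel*D/mu = 901.27*4.531*0.393/0.00055 = 2.9180e+06
Step 2: Re = 2.9180e+06 > 4000, so flow is turbulent.
Re = 2.9180e+06 (turbulent)


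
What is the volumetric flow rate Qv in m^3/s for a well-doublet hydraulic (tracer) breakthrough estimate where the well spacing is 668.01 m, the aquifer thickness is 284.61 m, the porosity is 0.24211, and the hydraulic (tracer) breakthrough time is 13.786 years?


Qv = pi*hr*phi*L^2 / (3*t_bt*365.25*86400)
Qv = pi*284.61*0.24211*668.01^2 / (3*13.786*365.25*86400)
Qv = 0.074014 m^3/s


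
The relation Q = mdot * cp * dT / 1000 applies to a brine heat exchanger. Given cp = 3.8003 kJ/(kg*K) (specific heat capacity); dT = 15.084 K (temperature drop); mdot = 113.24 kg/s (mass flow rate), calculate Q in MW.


Q = mdot * cp * dT / 1000
Q = 113.24 * 3.8003 * 15.084 / 1000
Q = 6.4913 MW


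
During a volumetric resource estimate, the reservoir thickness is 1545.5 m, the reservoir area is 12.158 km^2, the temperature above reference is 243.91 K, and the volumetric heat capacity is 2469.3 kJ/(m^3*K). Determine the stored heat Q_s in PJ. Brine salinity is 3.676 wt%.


Step 1: Vr = A*1e6*hr = 12.158*1e6*1545.5 = 1.879019e+10 m^3
Step 2: Q_s = Vr*rhoc*dT/1e12 = 1.879019e+10*2469.3*243.91/1e12 = 11317 PJ
Q_s = 11317 PJ


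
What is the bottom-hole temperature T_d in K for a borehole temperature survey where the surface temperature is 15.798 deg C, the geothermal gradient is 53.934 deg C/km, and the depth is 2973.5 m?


T_d = T_surf + grad * d / 1000
T_d = 15.798 + 53.934 * 2973.5 / 1000
T_d = 176.1707 deg C
Convert to K: 176.1707 + 273.15 = 449.32 K
T_d = 449.32 K


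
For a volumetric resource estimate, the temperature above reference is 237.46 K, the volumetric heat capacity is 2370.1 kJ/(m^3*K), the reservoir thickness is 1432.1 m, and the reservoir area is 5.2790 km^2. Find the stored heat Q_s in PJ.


Step 1: Vr = A*1e6*hr = 5.279*1e6*1432.1 = 7.560056e+09 m^3
Step 2: Q_s = Vr*rhoc*dT/1e12 = 7.560056e+09*2370.1*237.46/1e12 = 4254.8 PJ
Q_s = 4254.8 PJ


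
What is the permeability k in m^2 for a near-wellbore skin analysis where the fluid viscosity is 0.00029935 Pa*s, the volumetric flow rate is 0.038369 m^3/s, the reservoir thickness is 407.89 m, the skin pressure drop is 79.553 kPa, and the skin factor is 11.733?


k = S*q*mu / (2*pi*dP_s*1000*hr)
k = 11.733*0.038369*0.00029935 / (2*pi*79.553*1000*407.89)
k = 6.6098e-13 m^2


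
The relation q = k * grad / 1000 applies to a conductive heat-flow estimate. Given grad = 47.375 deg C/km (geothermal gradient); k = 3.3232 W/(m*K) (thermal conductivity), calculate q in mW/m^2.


q = k * grad / 1000
q = 3.3232 * 47.375 / 1000
q = 0.1574366 W/m^2
Convert: 0.1574366 W/m^2 * 1000.0 = 157.44 mW/m^2
q = 157.44 mW/m^2


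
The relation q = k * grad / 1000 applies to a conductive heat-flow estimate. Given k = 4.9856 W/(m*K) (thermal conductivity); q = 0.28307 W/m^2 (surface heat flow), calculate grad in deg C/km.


grad = q * 1000 / k
grad = 0.28307 * 1000 / 4.9856
grad = 56.778 deg C/km


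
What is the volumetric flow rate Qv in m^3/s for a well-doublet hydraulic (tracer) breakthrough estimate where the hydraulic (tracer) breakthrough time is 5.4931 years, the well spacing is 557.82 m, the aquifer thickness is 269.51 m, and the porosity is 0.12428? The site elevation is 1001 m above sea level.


Qv = pi*hr*phi*L^2 / (3*t_bt*365.25*86400)
Qv = pi*269.51*0.12428*557.82^2 / (3*5.4931*365.25*86400)
Qv = 0.062961 m^3/s


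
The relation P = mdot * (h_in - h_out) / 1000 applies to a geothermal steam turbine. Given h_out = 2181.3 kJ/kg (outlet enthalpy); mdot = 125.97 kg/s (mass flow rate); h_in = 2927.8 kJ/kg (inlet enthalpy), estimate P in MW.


P = mdot * (h_in - h_out) / 1000
P = 125.97 * (2927.8 - 2181.3) / 1000
P = 94.037 MW


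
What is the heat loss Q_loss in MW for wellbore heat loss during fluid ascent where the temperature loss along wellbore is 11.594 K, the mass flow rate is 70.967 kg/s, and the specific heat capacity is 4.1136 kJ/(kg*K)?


Q_loss = mdot * cp * dT
Q_loss = 70.967 * 4.1136 * 11.594
Q_loss = 3384.635 kW
Convert: 3384.635 kW * 0.001 = 3.3846 MW
Q_loss = 3.3846 MW


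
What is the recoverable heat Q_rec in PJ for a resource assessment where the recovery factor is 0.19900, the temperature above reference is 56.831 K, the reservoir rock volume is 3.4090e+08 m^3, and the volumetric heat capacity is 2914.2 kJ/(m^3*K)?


Step 1: Q_s = Vr*rhoc*dT/1e12 = 3.4090e+08*2914.2*56.831/1e12 = 56.45880 PJ
Step 2: Q_rec = Q_s * RF = 56.45880 * 0.199 = 11.235 PJ
Q_rec = 11.235 PJ


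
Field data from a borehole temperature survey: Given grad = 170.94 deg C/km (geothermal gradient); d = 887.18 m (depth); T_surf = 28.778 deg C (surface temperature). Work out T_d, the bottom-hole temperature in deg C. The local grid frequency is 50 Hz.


T_d = T_surf + grad * d / 1000
T_d = 28.778 + 170.94 * 887.18 / 1000
T_d = 180.43 deg C


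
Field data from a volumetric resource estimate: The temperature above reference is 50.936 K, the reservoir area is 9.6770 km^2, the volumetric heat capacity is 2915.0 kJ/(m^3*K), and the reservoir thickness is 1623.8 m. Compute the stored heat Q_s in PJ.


Step 1: Vr = A*1e6*hr = 9.677*1e6*1623.8 = 1.571351e+10 m^3
Step 2: Q_s = Vr*rhoc*dT/1e12 = 1.571351e+10*2915.0*50.936/1e12 = 2333.1 PJ
Q_s = 2333.1 PJ


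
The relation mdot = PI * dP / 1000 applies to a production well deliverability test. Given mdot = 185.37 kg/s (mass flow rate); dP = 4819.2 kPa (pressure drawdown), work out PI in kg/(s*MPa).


PI = mdot * 1000 / dP
PI = 185.37 * 1000 / 4819.2
PI = 38.465 kg/(s*MPa)


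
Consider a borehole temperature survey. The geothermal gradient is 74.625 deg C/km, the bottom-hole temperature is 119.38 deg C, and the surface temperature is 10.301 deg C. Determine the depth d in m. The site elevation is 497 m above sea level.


d = (T_d - T_surf) / grad * 1000
d = (119.38 - 10.301) / 74.625 * 1000
d = 1461.7 m


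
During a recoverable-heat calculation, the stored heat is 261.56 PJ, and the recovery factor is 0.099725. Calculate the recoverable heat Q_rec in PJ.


Q_rec = Q_s * RF
Q_rec = 261.56 * 0.099725
Q_rec = 26.084 PJ


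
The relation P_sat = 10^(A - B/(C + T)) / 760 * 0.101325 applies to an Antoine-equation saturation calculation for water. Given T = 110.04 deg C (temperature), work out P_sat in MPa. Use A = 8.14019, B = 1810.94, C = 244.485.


P_sat = 10^(A - B/(C + T)) / 760 * 0.101325
P_sat = 10^(8.14019 - 1810.94/(244.485 + 110.04)) / 760 * 0.101325
P_sat = 0.14356 MPa


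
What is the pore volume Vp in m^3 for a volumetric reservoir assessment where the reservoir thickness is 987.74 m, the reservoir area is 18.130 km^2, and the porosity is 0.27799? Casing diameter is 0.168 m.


Vp = A * 1e6 * hr * phi
Vp = 18.130 * 1e6 * 987.74 * 0.27799
Vp = 4.9782e+09 m^3


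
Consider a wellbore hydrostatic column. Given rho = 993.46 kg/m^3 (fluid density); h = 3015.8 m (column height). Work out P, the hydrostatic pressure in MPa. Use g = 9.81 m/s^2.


P = rho * g * h / 1e6
P = 993.46 * 9.81 * 3015.8 / 1e6
P = 29.392 MPa


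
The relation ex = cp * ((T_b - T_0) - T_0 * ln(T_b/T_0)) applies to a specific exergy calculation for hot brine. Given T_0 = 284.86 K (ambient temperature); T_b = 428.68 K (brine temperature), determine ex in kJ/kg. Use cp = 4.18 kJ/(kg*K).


ex = cp * ((T_b - T_0) - T_0 * ln(T_b/T_0))
ex = 4.18 * ((428.68 - 284.86) - 284.86 * ln(428.68/284.86))
ex = 114.51 kJ/kg


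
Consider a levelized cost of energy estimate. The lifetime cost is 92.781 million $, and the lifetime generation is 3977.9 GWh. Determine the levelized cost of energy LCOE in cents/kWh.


LCOE = C_tot / E_tot * 100
LCOE = 92.781 / 3977.9 * 100
LCOE = 2.3324 cents/kWh


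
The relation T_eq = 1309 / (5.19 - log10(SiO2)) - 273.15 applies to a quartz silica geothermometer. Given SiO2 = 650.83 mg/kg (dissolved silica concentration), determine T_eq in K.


T_eq = 1309 / (5.19 - log10(SiO2)) - 273.15
T_eq = 1309 / (5.19 - log10(650.83)) - 273.15
T_eq = 277.6525 deg C
Convert to K: 277.6525 + 273.15 = 550.80 K
T_eq = 550.80 K


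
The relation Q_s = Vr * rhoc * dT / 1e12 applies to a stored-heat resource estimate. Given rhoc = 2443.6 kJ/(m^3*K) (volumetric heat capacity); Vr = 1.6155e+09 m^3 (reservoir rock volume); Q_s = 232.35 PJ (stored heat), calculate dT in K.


dT = Q_s * 1e12 / (Vr * rhoc)
dT = 232.35 * 1e12 / (1.6155e+09 * 2443.6)
dT = 58.858 K


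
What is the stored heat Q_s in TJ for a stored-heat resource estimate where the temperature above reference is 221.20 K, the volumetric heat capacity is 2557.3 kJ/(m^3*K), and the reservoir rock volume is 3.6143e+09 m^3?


Q_s = Vr * rhoc * dT / 1e12
Q_s = 3.6143e+09 * 2557.3 * 221.20 / 1e12
Q_s = 2044.518 PJ
Convert: 2044.518 PJ * 1000.0 = 2.0445e+06 TJ
Q_s = 2.0445e+06 TJ


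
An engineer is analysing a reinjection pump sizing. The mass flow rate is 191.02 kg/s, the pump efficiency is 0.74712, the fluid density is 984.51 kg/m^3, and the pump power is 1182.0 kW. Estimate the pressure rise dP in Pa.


dP = P_pump * rho * eta / mdot
dP = 1182.0 * 984.51 * 0.74712 / 191.02
dP = 4551.443 kPa
Convert: 4551.443 kPa * 1000.0 = 4.5514e+06 Pa
dP = 4.5514e+06 Pa


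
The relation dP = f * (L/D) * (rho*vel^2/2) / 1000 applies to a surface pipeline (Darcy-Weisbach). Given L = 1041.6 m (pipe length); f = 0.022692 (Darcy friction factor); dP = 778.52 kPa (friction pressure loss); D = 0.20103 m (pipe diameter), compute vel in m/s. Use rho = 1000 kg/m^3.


vel = sqrt(dP*1000*2*D / (f*L*rho))
vel = sqrt(778.52*1000*2*0.20103 / (0.022692*1041.6*1000))
vel = 3.6391 m/s


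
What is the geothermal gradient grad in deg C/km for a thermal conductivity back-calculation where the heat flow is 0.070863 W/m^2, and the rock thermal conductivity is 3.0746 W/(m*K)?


grad = q / k * 1000
grad = 0.070863 / 3.0746 * 1000
grad = 23.048 deg C/km


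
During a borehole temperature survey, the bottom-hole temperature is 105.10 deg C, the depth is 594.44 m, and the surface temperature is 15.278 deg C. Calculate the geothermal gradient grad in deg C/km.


grad = (T_d - T_surf) / d * 1000
grad = (105.10 - 15.278) / 594.44 * 1000
grad = 151.10 deg C/km


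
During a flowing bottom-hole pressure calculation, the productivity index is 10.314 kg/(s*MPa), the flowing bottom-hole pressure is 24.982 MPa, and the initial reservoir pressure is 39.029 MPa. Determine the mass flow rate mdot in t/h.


mdot = (P_i - P_wf) * PI
mdot = (39.029 - 24.982) * 10.314
mdot = 144.8808 kg/s
Convert: 144.8808 kg/s * 3.6 = 521.57 t/h
mdot = 521.57 t/h


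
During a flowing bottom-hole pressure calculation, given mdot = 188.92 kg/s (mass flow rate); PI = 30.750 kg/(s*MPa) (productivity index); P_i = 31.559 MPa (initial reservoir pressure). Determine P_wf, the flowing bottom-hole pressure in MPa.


P_wf = P_i - mdot / PI
P_wf = 31.559 - 188.92 / 30.750
P_wf = 25.415 MPa


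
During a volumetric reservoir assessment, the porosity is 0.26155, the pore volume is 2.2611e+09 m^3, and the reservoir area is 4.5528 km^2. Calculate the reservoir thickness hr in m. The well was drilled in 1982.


hr = Vp / (A * 1e6 * phi)
hr = 2.2611e+09 / (4.5528 * 1e6 * 0.26155)
hr = 1898.8 m
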